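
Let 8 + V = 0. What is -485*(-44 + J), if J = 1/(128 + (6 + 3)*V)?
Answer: 1194555/56 ≈ 21331.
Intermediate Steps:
V = -8 (V = -8 + 0 = -8)
J = 1/56 (J = 1/(128 + (6 + 3)*(-8)) = 1/(128 + 9*(-8)) = 1/(128 - 72) = 1/56 ≈ 0.017857)
-485*(-44 + J) = -485*(-44 + 1/56) = -485*(-2463/56) = 1194555/56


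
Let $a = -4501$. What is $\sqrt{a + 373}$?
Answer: $4 i \sqrt{258} \approx 64.25 i$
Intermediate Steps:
$\sqrt{a + 373} = \sqrt{-4501 + 373} = \sqrt{-4128} = 4 i \sqrt{258}$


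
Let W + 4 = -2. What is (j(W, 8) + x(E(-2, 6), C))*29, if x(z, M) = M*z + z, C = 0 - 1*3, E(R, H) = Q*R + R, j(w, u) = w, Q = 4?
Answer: 406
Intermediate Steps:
W = -6 (W = -4 - 2 = -6)
E(R, H) = 5*R (E(R, H) = 4*R + R = 5*R)
C = -3 (C = 0 - 3 = -3)
x(z, M) = z + M*z
(j(W, 8) + x(E(-2, 6), C))*29 = (-6 + (5*(-2))*(1 - 3))*29 = (-6 - 10*(-2))*29 = (-6 + 20)*29 = 14*29 = 406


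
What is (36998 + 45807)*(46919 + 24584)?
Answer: 5920805915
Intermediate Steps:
(36998 + 45807)*(46919 + 24584) = 82805*71503 = 5920805915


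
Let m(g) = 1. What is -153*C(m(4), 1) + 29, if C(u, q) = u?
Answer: -124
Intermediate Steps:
-153*C(m(4), 1) + 29 = -153*1 + 29 = -153 + 29 = -124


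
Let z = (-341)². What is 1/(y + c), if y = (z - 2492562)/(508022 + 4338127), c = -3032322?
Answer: -4846149/14695086604259 ≈ -3.2978e-7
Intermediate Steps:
z = 116281
y = -2376281/4846149 (y = (116281 - 2492562)/(508022 + 4338127) = -2376281/4846149 ≈ -0.49034)
1/(y + c) = 1/(-2376281/4846149 - 3032322) = 1/(-14695086604259/4846149) = -4846149/14695086604259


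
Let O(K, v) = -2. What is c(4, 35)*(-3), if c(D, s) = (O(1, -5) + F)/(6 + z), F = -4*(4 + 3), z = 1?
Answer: 90/7 ≈ 12.857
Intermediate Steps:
F = -28 (F = -4*7 = -28)
c(D, s) = -30/7 (c(D, s) = (-2 - 28)/(6 + 1) = -30/7)
c(4, 35)*(-3) = -30/7*(-3) = 90/7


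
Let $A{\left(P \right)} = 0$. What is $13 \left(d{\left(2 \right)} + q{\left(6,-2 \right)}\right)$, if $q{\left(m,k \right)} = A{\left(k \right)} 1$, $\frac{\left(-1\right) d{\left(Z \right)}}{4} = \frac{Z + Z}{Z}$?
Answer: $-104$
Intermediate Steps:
$d{\left(Z \right)} = -8$ ($d{\left(Z \right)} = - 4 \frac{Z + Z}{Z} = - 4 \frac{2 Z}{Z} = \left(-4\right) 2 = -8$)
$q{\left(m,k \right)} = 0$ ($q{\left(m,k \right)} = 0 \cdot 1 = 0$)
$13 \left(d{\left(2 \right)} + q{\left(6,-2 \right)}\right) = 13 \left(-8 + 0\right) = 13 \left(-8\right) = -104$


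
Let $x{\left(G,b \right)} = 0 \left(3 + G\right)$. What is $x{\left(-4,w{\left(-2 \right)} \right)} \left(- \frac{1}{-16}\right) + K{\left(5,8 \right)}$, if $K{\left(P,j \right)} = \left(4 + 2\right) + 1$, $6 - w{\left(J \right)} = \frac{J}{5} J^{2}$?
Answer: $7$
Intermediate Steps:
$w{\left(J \right)} = 6 - \frac{J^{3}}{5}$ ($w{\left(J \right)} = 6 - \frac{J}{5} J^{2} = 6 - \frac{J^{3}}{5}$)
$x{\left(G,b \right)} = 0$
$K{\left(P,j \right)} = 7$ ($K{\left(P,j \right)} = 6 + 1 = 7$)
$x{\left(-4,w{\left(-2 \right)} \right)} \left(- \frac{1}{-16}\right) + K{\left(5,8 \right)} = 0 \left(- \frac{1}{-16}\right) + 7 = 0 \left(\left(-1\right) \left(- \frac{1}{16}\right)\right) + 7 = 0 \cdot \frac{1}{16} + 7 = 0 + 7 = 7$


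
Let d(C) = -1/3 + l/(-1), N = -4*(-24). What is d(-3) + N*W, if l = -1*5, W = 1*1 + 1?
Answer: 590/3 ≈ 196.67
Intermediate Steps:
W = 2 (W = 1 + 1 = 2)
l = -5
N = 96
d(C) = 14/3 (d(C) = -1/3 - 5/(-1) = -1*⅓ - 5*(-1) = -⅓ + 5 = 14/3)
d(-3) + N*W = 14/3 + 96*2 = 14/3 + 192 = 590/3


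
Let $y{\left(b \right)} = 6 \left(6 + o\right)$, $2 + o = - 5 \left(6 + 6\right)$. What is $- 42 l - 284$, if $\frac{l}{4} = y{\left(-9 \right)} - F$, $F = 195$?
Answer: $88924$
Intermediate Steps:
$o = -62$ ($o = -2 - 5 \left(6 + 6\right) = -2 - 60 = -62$)
$y{\left(b \right)} = -336$ ($y{\left(b \right)} = 6 \left(6 - 62\right) = 6 \left(-56\right) = -336$)
$l = -2124$ ($l = 4 \left(-336 - 195\right) = 4 \left(-531\right) = -2124$)
$- 42 l - 284 = \left(-42\right) \left(-2124\right) - 284 = 89208 - 284 = 88924$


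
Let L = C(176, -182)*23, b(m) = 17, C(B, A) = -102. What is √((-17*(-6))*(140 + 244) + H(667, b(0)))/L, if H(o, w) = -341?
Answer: -√38827/2346 ≈ -0.083992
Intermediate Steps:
L = -2346 (L = -102*23 = -2346)
√((-17*(-6))*(140 + 244) + H(667, b(0)))/L = √((-17*(-6))*(140 + 244) - 341)/(-2346) = √(102*384 - 341)*(-1/2346) = √(39168 - 341)*(-1/2346) = √38827*(-1/2346) = -√38827/2346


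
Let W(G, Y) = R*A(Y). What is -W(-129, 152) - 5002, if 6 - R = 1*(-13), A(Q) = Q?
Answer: -7890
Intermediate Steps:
R = 19 (R = 6 - (-13) = 6 - 1*(-13) = 6 + 13 = 19)
W(G, Y) = 19*Y
-W(-129, 152) - 5002 = -19*152 - 5002 = -1*2888 - 5002 = -2888 - 5002 = -7890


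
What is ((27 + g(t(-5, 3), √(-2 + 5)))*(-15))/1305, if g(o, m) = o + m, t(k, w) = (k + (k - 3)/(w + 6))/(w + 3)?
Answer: -1405/4698 - √3/87 ≈ -0.31897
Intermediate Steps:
t(k, w) = (k + (-3 + k)/(6 + w))/(3 + w)
g(o, m) = m + o
((27 + g(t(-5, 3), √(-2 + 5)))*(-15))/1305 = ((27 + (√(-2 + 5) + (-3 + 7*(-5) - 5*3)/(18 + 3² + 9*3)))*(-15))/1305 = ((27 + (√3 + (-3 - 35 - 15)/(18 + 9 + 27)))*(-15))*(1/1305) = ((27 + (√3 - 53/54))*(-15))*(1/1305) = ((27 + (-53/54 + √3))*(-15))*(1/1305) = ((1405/54 + √3)*(-15))*(1/1305) = (-7025/18 - 15*√3)*(1/1305) = -1405/4698 - √3/87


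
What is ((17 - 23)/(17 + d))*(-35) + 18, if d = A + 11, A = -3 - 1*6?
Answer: 552/19 ≈ 29.053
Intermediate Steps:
A = -9 (A = -3 - 6 = -9)
d = 2 (d = -9 + 11 = 2)
((17 - 23)/(17 + d))*(-35) + 18 = ((17 - 23)/(17 + 2))*(-35) + 18 = -6/19*(-35) + 18 = 210/19 + 18 = 552/19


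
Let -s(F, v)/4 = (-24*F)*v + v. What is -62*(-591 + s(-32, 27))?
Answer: 5185866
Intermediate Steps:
s(F, v) = -4*v + 96*F*v (s(F, v) = -4*((-24*F)*v + v) = -4*(-24*F*v + v) = -4*(v - 24*F*v) = -4*v + 96*F*v)
-62*(-591 + s(-32, 27)) = -62*(-591 + 4*27*(-1 + 24*(-32))) = -62*(-591 + 4*27*(-1 - 768)) = -62*(-591 + 4*27*(-769)) = -62*(-591 - 83052) = -62*(-83643) = 5185866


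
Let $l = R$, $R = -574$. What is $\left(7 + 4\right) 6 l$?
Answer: $-37884$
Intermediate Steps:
$l = -574$
$\left(7 + 4\right) 6 l = \left(7 + 4\right) 6 \left(-574\right) = 11 \cdot 6 \left(-574\right) = 66 \left(-574\right) = -37884$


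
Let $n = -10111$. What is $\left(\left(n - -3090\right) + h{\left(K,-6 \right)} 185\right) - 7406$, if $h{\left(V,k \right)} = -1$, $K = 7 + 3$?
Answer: $-14612$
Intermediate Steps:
$K = 10$
$\left(\left(n - -3090\right) + h{\left(K,-6 \right)} 185\right) - 7406 = \left(\left(-10111 - -3090\right) - 185\right) - 7406 = \left(\left(-10111 + 3090\right) - 185\right) - 7406 = \left(-7021 - 185\right) - 7406 = -7206 - 7406 = -14612$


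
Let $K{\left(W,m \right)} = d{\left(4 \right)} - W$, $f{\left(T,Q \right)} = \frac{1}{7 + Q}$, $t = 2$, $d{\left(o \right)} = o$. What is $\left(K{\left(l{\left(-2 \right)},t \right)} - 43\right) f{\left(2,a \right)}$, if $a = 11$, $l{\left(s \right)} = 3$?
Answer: $- \frac{7}{3} \approx -2.3333$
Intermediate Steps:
$K{\left(W,m \right)} = 4 - W$
$\left(K{\left(l{\left(-2 \right)},t \right)} - 43\right) f{\left(2,a \right)} = \frac{\left(4 - 3\right) - 43}{7 + 11} = \frac{\left(4 - 3\right) - 43}{18} = \left(1 - 43\right) \frac{1}{18} = \left(-42\right) \frac{1}{18} = - \frac{7}{3}$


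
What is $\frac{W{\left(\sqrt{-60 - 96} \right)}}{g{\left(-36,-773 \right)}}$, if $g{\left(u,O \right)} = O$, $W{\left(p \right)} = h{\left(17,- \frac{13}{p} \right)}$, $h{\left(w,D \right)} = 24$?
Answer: $- \frac{24}{773} \approx -0.031048$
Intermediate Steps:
$W{\left(p \right)} = 24$
$\frac{W{\left(\sqrt{-60 - 96} \right)}}{g{\left(-36,-773 \right)}} = \frac{24}{-773} = 24 \left(- \frac{1}{773}\right) = - \frac{24}{773}$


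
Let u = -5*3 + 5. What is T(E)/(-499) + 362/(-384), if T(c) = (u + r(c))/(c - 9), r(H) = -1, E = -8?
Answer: -1537535/1628736 ≈ -0.94401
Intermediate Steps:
u = -10 (u = -15 + 5 = -10)
T(c) = -11/(-9 + c) (T(c) = (-10 - 1)/(c - 9) = -11/(-9 + c))
T(E)/(-499) + 362/(-384) = -11/(-9 - 8)/(-499) + 362/(-384) = -11/(-17)*(-1/499) + 362*(-1/384) = -11*(-1/17)*(-1/499) - 181/192 = (11/17)*(-1/499) - 181/192 = -11/8483 - 181/192 = -1537535/1628736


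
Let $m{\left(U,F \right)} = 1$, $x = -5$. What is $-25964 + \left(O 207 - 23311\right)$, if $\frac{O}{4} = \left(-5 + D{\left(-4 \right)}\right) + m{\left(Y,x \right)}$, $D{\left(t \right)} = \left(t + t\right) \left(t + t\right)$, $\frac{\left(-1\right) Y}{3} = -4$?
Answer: $405$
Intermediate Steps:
$Y = 12$ ($Y = \left(-3\right) \left(-4\right) = 12$)
$D{\left(t \right)} = 4 t^{2}$ ($D{\left(t \right)} = 2 t 2 t = 4 t^{2}$)
$O = 240$ ($O = 4 \left(\left(-5 + 4 \left(-4\right)^{2}\right) + 1\right) = 4 \left(\left(-5 + 4 \cdot 16\right) + 1\right) = 4 \left(\left(-5 + 64\right) + 1\right) = 4 \left(59 + 1\right) = 4 \cdot 60 = 240$)
$-25964 + \left(O 207 - 23311\right) = -25964 + \left(240 \cdot 207 - 23311\right) = -25964 + \left(49680 - 23311\right) = -25964 + 26369 = 405$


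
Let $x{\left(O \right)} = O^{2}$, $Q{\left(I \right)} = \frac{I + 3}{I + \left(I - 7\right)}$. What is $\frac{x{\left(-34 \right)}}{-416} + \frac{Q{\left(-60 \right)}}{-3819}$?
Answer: $- \frac{2459205}{884936} \approx -2.779$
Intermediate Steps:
$Q{\left(I \right)} = \frac{3 + I}{-7 + 2 I}$ ($Q{\left(I \right)} = \frac{3 + I}{I + \left(-7 + I\right)} = \frac{3 + I}{-7 + 2 I}$)
$\frac{x{\left(-34 \right)}}{-416} + \frac{Q{\left(-60 \right)}}{-3819} = \frac{\left(-34\right)^{2}}{-416} + \frac{\frac{1}{-7 + 2 \left(-60\right)} \left(3 - 60\right)}{-3819} = 1156 \left(- \frac{1}{416}\right) + \frac{1}{-7 - 120} \left(-57\right) \left(- \frac{1}{3819}\right) = - \frac{289}{104} + \frac{1}{-127} \left(-57\right) \left(- \frac{1}{3819}\right) = - \frac{289}{104} + \left(- \frac{1}{127}\right) \left(-57\right) \left(- \frac{1}{3819}\right) = - \frac{289}{104} + \frac{57}{127} \left(- \frac{1}{3819}\right) = - \frac{289}{104} - \frac{1}{8509} = - \frac{2459205}{884936}$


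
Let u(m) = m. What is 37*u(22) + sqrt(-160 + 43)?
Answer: 814 + 3*I*sqrt(13) ≈ 814.0 + 10.817*I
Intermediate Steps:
37*u(22) + sqrt(-160 + 43) = 37*22 + sqrt(-160 + 43) = 814 + sqrt(-117) = 814 + 3*I*sqrt(13)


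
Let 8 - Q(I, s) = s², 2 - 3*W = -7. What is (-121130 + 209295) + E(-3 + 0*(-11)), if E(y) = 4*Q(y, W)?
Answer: 88161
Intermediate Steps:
W = 3 (W = ⅔ - ⅓*(-7) = ⅔ + 7/3 = 3)
Q(I, s) = 8 - s²
E(y) = -4 (E(y) = 4*(8 - 1*3²) = 4*(8 - 1*9) = 4*(8 - 9) = 4*(-1) = -4)
(-121130 + 209295) + E(-3 + 0*(-11)) = (-121130 + 209295) - 4 = 88165 - 4 = 88161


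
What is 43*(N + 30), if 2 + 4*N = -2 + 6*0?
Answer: 1247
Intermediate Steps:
N = -1 (N = -1/2 + (-2 + 6*0)/4 = -1/2 + (-2 + 0)/4 = -1/2 + (1/4)*(-2) = -1/2 - 1/2 = -1)
43*(N + 30) = 43*(-1 + 30) = 43*29 = 1247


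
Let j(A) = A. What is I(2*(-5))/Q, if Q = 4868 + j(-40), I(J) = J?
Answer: -5/2414 ≈ -0.0020713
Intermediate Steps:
Q = 4828 (Q = 4868 - 40 = 4828)
I(2*(-5))/Q = (2*(-5))/4828 = -10*1/4828 = -5/2414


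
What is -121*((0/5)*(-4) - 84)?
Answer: 10164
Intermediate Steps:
-121*((0/5)*(-4) - 84) = -121*(((1/5)*0)*(-4) - 84) = -121*(0*(-4) - 84) = -121*(0 - 84) = -121*(-84) = 10164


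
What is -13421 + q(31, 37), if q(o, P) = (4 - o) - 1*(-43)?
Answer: -13405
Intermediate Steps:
q(o, P) = 47 - o (q(o, P) = (4 - o) + 43 = 47 - o)
-13421 + q(31, 37) = -13421 + (47 - 1*31) = -13421 + (47 - 31) = -13421 + 16 = -13405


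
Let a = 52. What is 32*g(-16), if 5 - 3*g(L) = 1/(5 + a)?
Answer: 9088/171 ≈ 53.146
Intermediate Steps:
g(L) = 284/171 (g(L) = 5/3 - 1/(3*(5 + 52)) = 5/3 - 1/3/57 = 5/3 - 1/3*1/57 = 5/3 - 1/171 = 284/171)
32*g(-16) = 32*(284/171) = 9088/171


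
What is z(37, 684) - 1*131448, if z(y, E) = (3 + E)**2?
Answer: 340521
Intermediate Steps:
z(37, 684) - 1*131448 = (3 + 684)**2 - 1*131448 = 687**2 - 131448 = 471969 - 131448 = 340521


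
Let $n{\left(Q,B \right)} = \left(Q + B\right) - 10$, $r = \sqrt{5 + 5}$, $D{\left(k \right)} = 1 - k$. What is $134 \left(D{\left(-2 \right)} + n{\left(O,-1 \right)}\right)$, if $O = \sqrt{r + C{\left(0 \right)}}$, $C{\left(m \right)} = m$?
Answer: $-1072 + 134 \sqrt[4]{10} \approx -833.71$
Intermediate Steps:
$r = \sqrt{10} \approx 3.1623$
$O = \sqrt[4]{10}$ ($O = \sqrt{\sqrt{10} + 0} = \sqrt{\sqrt{10}} = \sqrt[4]{10} \approx 1.7783$)
$n{\left(Q,B \right)} = -10 + B + Q$ ($n{\left(Q,B \right)} = \left(B + Q\right) - 10 = -10 + B + Q$)
$134 \left(D{\left(-2 \right)} + n{\left(O,-1 \right)}\right) = 134 \left(\left(1 - -2\right) - \left(11 - \sqrt[4]{10}\right)\right) = 134 \left(\left(1 + 2\right) - \left(11 - \sqrt[4]{10}\right)\right) = 134 \left(3 - \left(11 - \sqrt[4]{10}\right)\right) = 134 \left(-8 + \sqrt[4]{10}\right) = -1072 + 134 \sqrt[4]{10}$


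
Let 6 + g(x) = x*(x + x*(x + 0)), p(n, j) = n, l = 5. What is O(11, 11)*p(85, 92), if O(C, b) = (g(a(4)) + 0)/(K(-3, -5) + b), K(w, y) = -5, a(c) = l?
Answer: 2040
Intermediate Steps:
a(c) = 5
g(x) = -6 + x*(x + x²) (g(x) = -6 + x*(x + x*(x + 0)) = -6 + x*(x + x*x) = -6 + x*(x + x²))
O(C, b) = 144/(-5 + b) (O(C, b) = ((-6 + 5² + 5³) + 0)/(-5 + b) = ((-6 + 25 + 125) + 0)/(-5 + b) = (144 + 0)/(-5 + b) = 144/(-5 + b))
O(11, 11)*p(85, 92) = (144/(-5 + 11))*85 = (144/6)*85 = (144*(⅙))*85 = 24*85 = 2040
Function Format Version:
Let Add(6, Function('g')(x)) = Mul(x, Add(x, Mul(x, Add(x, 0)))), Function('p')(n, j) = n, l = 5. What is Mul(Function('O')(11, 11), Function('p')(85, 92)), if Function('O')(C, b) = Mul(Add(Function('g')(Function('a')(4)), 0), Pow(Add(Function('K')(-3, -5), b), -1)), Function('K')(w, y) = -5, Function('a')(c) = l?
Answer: 2040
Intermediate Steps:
Function('a')(c) = 5
Function('g')(x) = Add(-6, Mul(x, Add(x, Pow(x, 2)))) (Function('g')(x) = Add(-6, Mul(x, Add(x, Mul(x, Add(x, 0))))) = Add(-6, Mul(x, Add(x, Mul(x, x)))) = Add(-6, Mul(x, Add(x, Pow(x, 2)))))
Function('O')(C, b) = Mul(144, Pow(Add(-5, b), -1)) (Function('O')(C, b) = Mul(Add(Add(-6, Pow(5, 2), Pow(5, 3)), 0), Pow(Add(-5, b), -1)) = Mul(Add(Add(-6, 25, 125), 0), Pow(Add(-5, b), -1)) = Mul(Add(144, 0), Pow(Add(-5, b), -1)) = Mul(144, Pow(Add(-5, b), -1)))
Mul(Function('O')(11, 11), Function('p')(85, 92)) = Mul(Mul(144, Pow(Add(-5, 11), -1)), 85) = Mul(Mul(144, Pow(6, -1)), 85) = Mul(Mul(144, Rational(1, 6)), 85) = Mul(24, 85) = 2040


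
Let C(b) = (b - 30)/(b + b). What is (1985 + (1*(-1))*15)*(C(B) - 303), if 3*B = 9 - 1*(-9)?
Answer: -600850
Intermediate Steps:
B = 6 (B = (9 - 1*(-9))/3 = (9 + 9)/3 = (⅓)*18 = 6)
C(b) = (-30 + b)/(2*b) (C(b) = (-30 + b)/((2*b)) = (-30 + b)*(1/(2*b)) = (-30 + b)/(2*b))
(1985 + (1*(-1))*15)*(C(B) - 303) = (1985 + (1*(-1))*15)*((½)*(-30 + 6)/6 - 303) = (1985 - 1*15)*((½)*(⅙)*(-24) - 303) = (1985 - 15)*(-2 - 303) = 1970*(-305) = -600850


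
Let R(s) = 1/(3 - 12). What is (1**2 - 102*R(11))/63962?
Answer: 37/191886 ≈ 0.00019282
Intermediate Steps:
R(s) = -1/9 (R(s) = 1/(-9) = -1/9)
(1**2 - 102*R(11))/63962 = (1**2 - 102*(-1/9))/63962 = (1 + 34/3)*(1/63962) = (37/3)*(1/63962) = 37/191886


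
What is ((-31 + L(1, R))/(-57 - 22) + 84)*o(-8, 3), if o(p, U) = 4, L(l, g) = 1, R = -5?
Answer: 26664/79 ≈ 337.52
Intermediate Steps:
((-31 + L(1, R))/(-57 - 22) + 84)*o(-8, 3) = ((-31 + 1)/(-57 - 22) + 84)*4 = (-30/(-79) + 84)*4 = (-30*(-1/79) + 84)*4 = (30/79 + 84)*4 = (6666/79)*4 = 26664/79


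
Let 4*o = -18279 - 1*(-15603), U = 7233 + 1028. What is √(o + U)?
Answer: 2*√1898 ≈ 87.132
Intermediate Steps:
U = 8261
o = -669 (o = (-18279 - 1*(-15603))/4 = (-18279 + 15603)/4 = (¼)*(-2676) = -669)
√(o + U) = √(-669 + 8261) = √7592 = 2*√1898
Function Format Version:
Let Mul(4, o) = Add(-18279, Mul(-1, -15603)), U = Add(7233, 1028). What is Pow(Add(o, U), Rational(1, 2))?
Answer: Mul(2, Pow(1898, Rational(1, 2))) ≈ 87.132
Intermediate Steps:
U = 8261
o = -669 (o = Mul(Rational(1, 4), Add(-18279, Mul(-1, -15603))) = Mul(Rational(1, 4), Add(-18279, 15603)) = Mul(Rational(1, 4), -2676) = -669)
Pow(Add(o, U), Rational(1, 2)) = Pow(Add(-669, 8261), Rational(1, 2)) = Pow(7592, Rational(1, 2)) = Mul(2, Pow(1898, Rational(1, 2)))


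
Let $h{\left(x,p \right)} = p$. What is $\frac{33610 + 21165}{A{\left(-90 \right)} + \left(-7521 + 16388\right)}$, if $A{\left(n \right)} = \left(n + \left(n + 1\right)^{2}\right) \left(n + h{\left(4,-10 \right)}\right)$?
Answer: $- \frac{54775}{774233} \approx -0.070747$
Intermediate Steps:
$A{\left(n \right)} = \left(-10 + n\right) \left(n + \left(1 + n\right)^{2}\right)$ ($A{\left(n \right)} = \left(n + \left(n + 1\right)^{2}\right) \left(n - 10\right) = \left(n + \left(1 + n\right)^{2}\right) \left(-10 + n\right) = \left(-10 + n\right) \left(n + \left(1 + n\right)^{2}\right)$)
$\frac{33610 + 21165}{A{\left(-90 \right)} + \left(-7521 + 16388\right)} = \frac{33610 + 21165}{\left(-10 + \left(-90\right)^{3} - -2610 - 7 \left(-90\right)^{2}\right) + \left(-7521 + 16388\right)} = \frac{54775}{\left(-10 - 729000 + 2610 - 56700\right) + 8867} = \frac{54775}{-783100 + 8867} = \frac{54775}{-774233} = 54775 \left(- \frac{1}{774233}\right) = - \frac{54775}{774233}$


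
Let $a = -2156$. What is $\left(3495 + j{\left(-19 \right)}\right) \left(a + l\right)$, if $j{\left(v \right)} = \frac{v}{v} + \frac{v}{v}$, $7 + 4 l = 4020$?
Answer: $- \frac{16124667}{4} \approx -4.0312 \cdot 10^{6}$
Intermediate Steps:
$l = \frac{4013}{4}$ ($l = - \frac{7}{4} + \frac{1}{4} \cdot 4020 = - \frac{7}{4} + 1005 = \frac{4013}{4} \approx 1003.3$)
$j{\left(v \right)} = 2$ ($j{\left(v \right)} = 1 + 1 = 2$)
$\left(3495 + j{\left(-19 \right)}\right) \left(a + l\right) = \left(3495 + 2\right) \left(-2156 + \frac{4013}{4}\right) = 3497 \left(- \frac{4611}{4}\right) = - \frac{16124667}{4}$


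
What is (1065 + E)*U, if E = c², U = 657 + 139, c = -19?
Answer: 1135096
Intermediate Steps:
U = 796
E = 361 (E = (-19)² = 361)
(1065 + E)*U = (1065 + 361)*796 = 1426*796 = 1135096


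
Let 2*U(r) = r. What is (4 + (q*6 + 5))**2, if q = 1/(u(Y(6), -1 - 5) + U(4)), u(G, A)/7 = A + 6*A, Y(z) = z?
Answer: 1718721/21316 ≈ 80.631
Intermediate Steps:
u(G, A) = 49*A (u(G, A) = 7*(A + 6*A) = 7*(7*A) = 49*A)
U(r) = r/2
q = -1/292 (q = 1/(49*(-1 - 5) + (1/2)*4) = 1/(49*(-6) + 2) = 1/(-294 + 2) = 1/(-292) = -1/292 ≈ -0.0034247)
(4 + (q*6 + 5))**2 = (4 + (-1/292*6 + 5))**2 = (4 + (-3/146 + 5))**2 = (4 + 727/146)**2 = (1311/146)**2 = 1718721/21316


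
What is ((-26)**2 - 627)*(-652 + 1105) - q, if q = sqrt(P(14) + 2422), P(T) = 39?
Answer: 22197 - sqrt(2461) ≈ 22147.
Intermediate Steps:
q = sqrt(2461) (q = sqrt(39 + 2422) = sqrt(2461) ≈ 49.608)
((-26)**2 - 627)*(-652 + 1105) - q = ((-26)**2 - 627)*(-652 + 1105) - sqrt(2461) = (676 - 627)*453 - sqrt(2461) = 49*453 - sqrt(2461) = 22197 - sqrt(2461)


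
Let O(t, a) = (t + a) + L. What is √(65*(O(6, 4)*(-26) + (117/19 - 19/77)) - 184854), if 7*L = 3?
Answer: 2*I*√108138966089/1463 ≈ 449.55*I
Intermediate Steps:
L = 3/7 (L = (⅐)*3 = 3/7 ≈ 0.42857)
O(t, a) = 3/7 + a + t (O(t, a) = (t + a) + 3/7 = (a + t) + 3/7 = 3/7 + a + t)
√(65*(O(6, 4)*(-26) + (117/19 - 19/77)) - 184854) = √(65*((3/7 + 4 + 6)*(-26) + (117/19 - 19/77)) - 184854) = √(65*((73/7)*(-26) + (117*(1/19) - 19*1/77)) - 184854) = √(65*(-1898/7 + (117/19 - 19/77)) - 184854) = √(65*(-1898/7 + 8648/1463) - 184854) = √(65*(-388034/1463) - 184854) = √(-25222210/1463 - 184854) = √(-295663612/1463) = 2*I*√108138966089/1463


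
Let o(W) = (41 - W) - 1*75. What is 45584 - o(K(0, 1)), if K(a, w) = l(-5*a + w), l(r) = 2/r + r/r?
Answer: 45621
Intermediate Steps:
l(r) = 1 + 2/r (l(r) = 2/r + 1 = 1 + 2/r)
K(a, w) = (2 + w - 5*a)/(w - 5*a) (K(a, w) = (2 + (-5*a + w))/(-5*a + w) = (2 + (w - 5*a))/(w - 5*a) = (2 + w - 5*a)/(w - 5*a))
o(W) = -34 - W (o(W) = (41 - W) - 75 = -34 - W)
45584 - o(K(0, 1)) = 45584 - (-34 - (-2 - 1*1 + 5*0)/(-1*1 + 5*0)) = 45584 - (-34 - (-2 - 1 + 0)/(-1 + 0)) = 45584 - (-34 - (-3)/(-1)) = 45584 - (-34 - (-1)*(-3)) = 45584 - (-34 - 1*3) = 45584 - (-34 - 3) = 45584 - 1*(-37) = 45584 + 37 = 45621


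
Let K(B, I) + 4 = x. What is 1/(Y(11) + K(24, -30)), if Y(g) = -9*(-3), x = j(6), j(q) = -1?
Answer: 1/22 ≈ 0.045455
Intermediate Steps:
x = -1
K(B, I) = -5 (K(B, I) = -4 - 1 = -5)
Y(g) = 27
1/(Y(11) + K(24, -30)) = 1/(27 - 5) = 1/22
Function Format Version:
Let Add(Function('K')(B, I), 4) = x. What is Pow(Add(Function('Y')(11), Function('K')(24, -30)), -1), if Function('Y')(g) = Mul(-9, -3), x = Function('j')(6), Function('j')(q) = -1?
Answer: Rational(1, 22) ≈ 0.045455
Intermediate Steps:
x = -1
Function('K')(B, I) = -5 (Function('K')(B, I) = Add(-4, -1) = -5)
Function('Y')(g) = 27
Pow(Add(Function('Y')(11), Function('K')(24, -30)), -1) = Pow(Add(27, -5), -1) = Pow(22, -1) = Rational(1, 22)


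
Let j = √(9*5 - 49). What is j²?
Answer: -4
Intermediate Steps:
j = 2*I (j = √(45 - 49) = √(-4) = 2*I ≈ 2.0*I)
j² = (2*I)² = -4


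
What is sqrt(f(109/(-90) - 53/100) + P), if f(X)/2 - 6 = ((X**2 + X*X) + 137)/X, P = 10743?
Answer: 2*sqrt(1462795924403)/23505 ≈ 102.91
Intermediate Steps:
f(X) = 12 + 2*(137 + 2*X**2)/X (f(X) = 12 + 2*(((X**2 + X*X) + 137)/X) = 12 + 2*(((X**2 + X**2) + 137)/X) = 12 + 2*((2*X**2 + 137)/X) = 12 + 2*((137 + 2*X**2)/X) = 12 + 2*(137 + 2*X**2)/X)
sqrt(f(109/(-90) - 53/100) + P) = sqrt((12 + 4*(109/(-90) - 53/100) + 274/(109/(-90) - 53/100)) + 10743) = sqrt((12 + 4*(109*(-1/90) - 53*1/100) + 274/(109*(-1/90) - 53*1/100)) + 10743) = sqrt((12 + 4*(-109/90 - 53/100) + 274/(-109/90 - 53/100)) + 10743) = sqrt((12 + 4*(-1567/900) + 274/(-1567/900)) + 10743) = sqrt((12 - 1567/225 + 274*(-900/1567)) + 10743) = sqrt((12 - 1567/225 - 246600/1567) + 10743) = sqrt(-53709589/352575 + 10743) = sqrt(3734003636/352575) = 2*sqrt(1462795924403)/23505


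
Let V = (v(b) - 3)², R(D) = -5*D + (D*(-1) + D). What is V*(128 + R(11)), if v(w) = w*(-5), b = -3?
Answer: 10512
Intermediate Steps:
v(w) = -5*w
R(D) = -5*D (R(D) = -5*D + (-D + D) = -5*D + 0 = -5*D)
V = 144 (V = (-5*(-3) - 3)² = (15 - 3)² = 12² = 144)
V*(128 + R(11)) = 144*(128 - 5*11) = 144*(128 - 55) = 144*73 = 10512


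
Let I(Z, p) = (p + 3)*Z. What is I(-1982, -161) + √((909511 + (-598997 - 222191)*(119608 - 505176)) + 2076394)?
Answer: 313156 + √316626800689 ≈ 8.7585e+5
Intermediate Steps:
I(Z, p) = Z*(3 + p) (I(Z, p) = (3 + p)*Z = Z*(3 + p))
I(-1982, -161) + √((909511 + (-598997 - 222191)*(119608 - 505176)) + 2076394) = -1982*(3 - 161) + √((909511 + (-598997 - 222191)*(119608 - 505176)) + 2076394) = -1982*(-158) + √((909511 - 821188*(-385568)) + 2076394) = 313156 + √((909511 + 316623814784) + 2076394) = 313156 + √(316624724295 + 2076394) = 313156 + √316626800689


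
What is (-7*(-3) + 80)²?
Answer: 10201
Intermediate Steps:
(-7*(-3) + 80)² = (21 + 80)² = 101² = 10201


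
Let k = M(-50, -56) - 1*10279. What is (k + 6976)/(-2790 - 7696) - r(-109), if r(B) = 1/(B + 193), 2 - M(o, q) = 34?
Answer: 19261/62916 ≈ 0.30614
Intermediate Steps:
M(o, q) = -32 (M(o, q) = 2 - 1*34 = 2 - 34 = -32)
r(B) = 1/(193 + B)
k = -10311 (k = -32 - 1*10279 = -32 - 10279 = -10311)
(k + 6976)/(-2790 - 7696) - r(-109) = (-10311 + 6976)/(-2790 - 7696) - 1/(193 - 109) = -3335/(-10486) - 1/84 = -3335*(-1/10486) - 1*1/84 = 3335/10486 - 1/84 = 19261/62916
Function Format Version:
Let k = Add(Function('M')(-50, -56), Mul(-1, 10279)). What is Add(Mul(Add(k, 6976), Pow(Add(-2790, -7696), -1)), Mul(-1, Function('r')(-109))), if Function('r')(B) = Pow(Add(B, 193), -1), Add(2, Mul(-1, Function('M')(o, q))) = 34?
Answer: Rational(19261, 62916) ≈ 0.30614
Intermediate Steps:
Function('M')(o, q) = -32 (Function('M')(o, q) = Add(2, Mul(-1, 34)) = Add(2, -34) = -32)
Function('r')(B) = Pow(Add(193, B), -1)
k = -10311 (k = Add(-32, Mul(-1, 10279)) = Add(-32, -10279) = -10311)
Add(Mul(Add(k, 6976), Pow(Add(-2790, -7696), -1)), Mul(-1, Function('r')(-109))) = Add(Mul(Add(-10311, 6976), Pow(Add(-2790, -7696), -1)), Mul(-1, Pow(Add(193, -109), -1))) = Add(Mul(-3335, Pow(-10486, -1)), Mul(-1, Pow(84, -1))) = Add(Mul(-3335, Rational(-1, 10486)), Mul(-1, Rational(1, 84))) = Add(Rational(3335, 10486), Rational(-1, 84)) = Rational(19261, 62916)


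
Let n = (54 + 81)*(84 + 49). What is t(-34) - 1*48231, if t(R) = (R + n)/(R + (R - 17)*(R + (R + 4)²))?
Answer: -2131828121/44200 ≈ -48231.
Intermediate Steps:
n = 17955 (n = 135*133 = 17955)
t(R) = (17955 + R)/(R + (-17 + R)*(R + (4 + R)²)) (t(R) = (R + 17955)/(R + (R - 17)*(R + (R + 4)²)) = (17955 + R)/(R + (-17 + R)*(R + (4 + R)²)))
t(-34) - 1*48231 = (17955 - 34)/(-272 + (-34)³ - 136*(-34) - 8*(-34)²) - 1*48231 = 17921/(-272 - 39304 + 4624 - 8*1156) - 48231 = 17921/(-272 - 39304 + 4624 - 9248) - 48231 = 17921/(-44200) - 48231 = -1/44200*17921 - 48231 = -17921/44200 - 48231 = -2131828121/44200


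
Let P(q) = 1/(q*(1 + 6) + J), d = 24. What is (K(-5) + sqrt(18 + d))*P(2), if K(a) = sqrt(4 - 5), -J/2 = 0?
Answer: I/14 + sqrt(42)/14 ≈ 0.46291 + 0.071429*I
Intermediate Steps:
J = 0 (J = -2*0 = 0)
K(a) = I (K(a) = sqrt(-1) = I)
P(q) = 1/(7*q) (P(q) = 1/(q*(1 + 6) + 0) = 1/(q*7 + 0) = 1/(7*q + 0) = 1/(7*q))
(K(-5) + sqrt(18 + d))*P(2) = (I + sqrt(18 + 24))*((1/7)/2) = (I + sqrt(42))*((1/7)*(1/2)) = (I + sqrt(42))*(1/14) = I/14 + sqrt(42)/14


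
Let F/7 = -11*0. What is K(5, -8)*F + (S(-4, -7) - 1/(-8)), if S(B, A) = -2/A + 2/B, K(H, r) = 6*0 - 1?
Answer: -5/56 ≈ -0.089286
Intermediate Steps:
K(H, r) = -1 (K(H, r) = 0 - 1 = -1)
F = 0 (F = 7*(-11*0) = 7*0 = 0)
K(5, -8)*F + (S(-4, -7) - 1/(-8)) = -1*0 + ((-2/(-7) + 2/(-4)) - 1/(-8)) = 0 + ((-2*(-⅐) + 2*(-¼)) - 1*(-⅛)) = 0 + ((2/7 - ½) + ⅛) = 0 + (-3/14 + ⅛) = 0 - 5/56 = -5/56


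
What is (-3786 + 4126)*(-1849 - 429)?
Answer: -774520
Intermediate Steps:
(-3786 + 4126)*(-1849 - 429) = 340*(-2278) = -774520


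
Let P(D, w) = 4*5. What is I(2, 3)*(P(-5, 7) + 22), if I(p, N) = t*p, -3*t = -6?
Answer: 168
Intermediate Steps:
P(D, w) = 20
t = 2 (t = -1/3*(-6) = 2)
I(p, N) = 2*p
I(2, 3)*(P(-5, 7) + 22) = (2*2)*(20 + 22) = 4*42 = 168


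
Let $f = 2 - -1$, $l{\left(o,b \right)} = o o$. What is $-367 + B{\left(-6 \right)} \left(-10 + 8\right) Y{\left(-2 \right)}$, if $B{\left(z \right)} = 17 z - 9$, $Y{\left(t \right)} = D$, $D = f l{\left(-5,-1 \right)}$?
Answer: $16283$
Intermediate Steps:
$l{\left(o,b \right)} = o^{2}$
$f = 3$ ($f = 2 + 1 = 3$)
$D = 75$ ($D = 3 \left(-5\right)^{2} = 3 \cdot 25 = 75$)
$Y{\left(t \right)} = 75$
$B{\left(z \right)} = -9 + 17 z$
$-367 + B{\left(-6 \right)} \left(-10 + 8\right) Y{\left(-2 \right)} = -367 + \left(-9 + 17 \left(-6\right)\right) \left(-10 + 8\right) 75 = -367 + \left(-9 - 102\right) \left(\left(-2\right) 75\right) = -367 - -16650 = -367 + 16650 = 16283$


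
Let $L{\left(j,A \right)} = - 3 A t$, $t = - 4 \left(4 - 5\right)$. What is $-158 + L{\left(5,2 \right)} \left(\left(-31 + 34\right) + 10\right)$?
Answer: $-470$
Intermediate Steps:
$t = 4$ ($t = \left(-4\right) \left(-1\right) = 4$)
$L{\left(j,A \right)} = - 12 A$ ($L{\left(j,A \right)} = - 3 A 4 = - 12 A$)
$-158 + L{\left(5,2 \right)} \left(\left(-31 + 34\right) + 10\right) = -158 + \left(-12\right) 2 \left(\left(-31 + 34\right) + 10\right) = -158 - 24 \left(3 + 10\right) = -158 - 312 = -470$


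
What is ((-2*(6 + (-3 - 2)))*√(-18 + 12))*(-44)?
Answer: 88*I*√6 ≈ 215.56*I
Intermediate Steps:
((-2*(6 + (-3 - 2)))*√(-18 + 12))*(-44) = ((-2*(6 - 5))*√(-6))*(-44) = ((-2*1)*(I*√6))*(-44) = -2*I*√6*(-44) = 88*I*√6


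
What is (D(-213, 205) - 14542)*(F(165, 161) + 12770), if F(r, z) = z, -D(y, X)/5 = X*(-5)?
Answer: -121771227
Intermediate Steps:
D(y, X) = 25*X (D(y, X) = -5*X*(-5) = -(-25)*X = 25*X)
(D(-213, 205) - 14542)*(F(165, 161) + 12770) = (25*205 - 14542)*(161 + 12770) = (5125 - 14542)*12931 = -9417*12931 = -121771227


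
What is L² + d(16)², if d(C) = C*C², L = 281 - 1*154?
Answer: 16793345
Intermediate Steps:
L = 127 (L = 281 - 154 = 127)
d(C) = C³
L² + d(16)² = 127² + (16³)² = 16129 + 4096² = 16129 + 16777216 = 16793345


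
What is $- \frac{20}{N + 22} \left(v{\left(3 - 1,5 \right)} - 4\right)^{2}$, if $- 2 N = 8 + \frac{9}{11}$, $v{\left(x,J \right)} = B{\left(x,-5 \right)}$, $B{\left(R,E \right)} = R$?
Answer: $- \frac{1760}{387} \approx -4.5478$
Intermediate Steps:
$v{\left(x,J \right)} = x$
$N = - \frac{97}{22}$ ($N = - \frac{8 + \frac{9}{11}}{2} = \left(- \frac{1}{2}\right) \frac{97}{11} = - \frac{97}{22} \approx -4.4091$)
$- \frac{20}{N + 22} \left(v{\left(3 - 1,5 \right)} - 4\right)^{2} = - \frac{20}{- \frac{97}{22} + 22} \left(\left(3 - 1\right) - 4\right)^{2} = - \frac{20}{\frac{387}{22}} \left(2 - 4\right)^{2} = \left(-20\right) \frac{22}{387} \left(-2\right)^{2} = \left(- \frac{440}{387}\right) 4 = - \frac{1760}{387}$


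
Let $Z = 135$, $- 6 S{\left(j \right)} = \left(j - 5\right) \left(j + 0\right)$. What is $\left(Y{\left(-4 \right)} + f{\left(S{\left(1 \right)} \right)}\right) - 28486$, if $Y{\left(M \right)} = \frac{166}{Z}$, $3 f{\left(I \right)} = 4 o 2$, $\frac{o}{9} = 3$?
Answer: $- \frac{3835724}{135} \approx -28413.0$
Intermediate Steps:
$o = 27$ ($o = 9 \cdot 3 = 27$)
$S{\left(j \right)} = - \frac{j \left(-5 + j\right)}{6}$ ($S{\left(j \right)} = - \frac{\left(j - 5\right) \left(j + 0\right)}{6} = - \frac{\left(-5 + j\right) j}{6} = - \frac{j \left(-5 + j\right)}{6}$)
$f{\left(I \right)} = 72$ ($f{\left(I \right)} = \frac{4 \cdot 27 \cdot 2}{3} = \frac{108 \cdot 2}{3} = \frac{1}{3} \cdot 216 = 72$)
$Y{\left(M \right)} = \frac{166}{135}$
$\left(Y{\left(-4 \right)} + f{\left(S{\left(1 \right)} \right)}\right) - 28486 = \left(\frac{166}{135} + 72\right) - 28486 = \frac{9886}{135} - 28486 = - \frac{3835724}{135}$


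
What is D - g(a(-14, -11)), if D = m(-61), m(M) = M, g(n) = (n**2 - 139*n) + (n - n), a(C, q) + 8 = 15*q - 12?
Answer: -60001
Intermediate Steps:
a(C, q) = -20 + 15*q (a(C, q) = -8 + (15*q - 12) = -8 + (-12 + 15*q) = -20 + 15*q)
g(n) = n**2 - 139*n (g(n) = (n**2 - 139*n) + 0 = n**2 - 139*n)
D = -61
D - g(a(-14, -11)) = -61 - (-20 + 15*(-11))*(-139 + (-20 + 15*(-11))) = -61 - (-20 - 165)*(-139 + (-20 - 165)) = -61 - (-185)*(-139 - 185) = -61 - (-185)*(-324) = -61 - 1*59940 = -61 - 59940 = -60001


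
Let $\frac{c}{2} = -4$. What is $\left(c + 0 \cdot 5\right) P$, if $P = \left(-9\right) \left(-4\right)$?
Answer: $-288$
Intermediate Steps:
$c = -8$ ($c = 2 \left(-4\right) = -8$)
$P = 36$
$\left(c + 0 \cdot 5\right) P = \left(-8 + 0 \cdot 5\right) 36 = \left(-8 + 0\right) 36 = \left(-8\right) 36 = -288$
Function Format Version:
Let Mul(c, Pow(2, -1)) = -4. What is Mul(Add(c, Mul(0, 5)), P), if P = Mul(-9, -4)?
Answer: -288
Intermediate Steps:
c = -8 (c = Mul(2, -4) = -8)
P = 36
Mul(Add(c, Mul(0, 5)), P) = Mul(Add(-8, Mul(0, 5)), 36) = Mul(Add(-8, 0), 36) = Mul(-8, 36) = -288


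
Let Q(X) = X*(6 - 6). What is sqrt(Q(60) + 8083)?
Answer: sqrt(8083) ≈ 89.906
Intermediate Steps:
Q(X) = 0 (Q(X) = X*0 = 0)
sqrt(Q(60) + 8083) = sqrt(0 + 8083) = sqrt(8083)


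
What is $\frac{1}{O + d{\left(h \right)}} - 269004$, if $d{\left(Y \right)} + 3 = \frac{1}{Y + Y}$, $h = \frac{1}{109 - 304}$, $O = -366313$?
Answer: $- \frac{197133394310}{732827} \approx -2.69 \cdot 10^{5}$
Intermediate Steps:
$h = - \frac{1}{195}$ ($h = \frac{1}{-195} = - \frac{1}{195} \approx -0.0051282$)
$d{\left(Y \right)} = -3 + \frac{1}{2 Y}$ ($d{\left(Y \right)} = -3 + \frac{1}{Y + Y} = -3 + \frac{1}{2 Y}$)
$\frac{1}{O + d{\left(h \right)}} - 269004 = \frac{1}{-366313 + \left(-3 + \frac{1}{2 \left(- \frac{1}{195}\right)}\right)} - 269004 = \frac{1}{-366313 + \left(-3 + \frac{1}{2} \left(-195\right)\right)} - 269004 = \frac{1}{-366313 - \frac{201}{2}} - 269004 = \frac{1}{- \frac{732827}{2}} - 269004 = - \frac{2}{732827} - 269004 = - \frac{197133394310}{732827}$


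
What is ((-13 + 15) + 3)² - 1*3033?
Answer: -3008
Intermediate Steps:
((-13 + 15) + 3)² - 1*3033 = (2 + 3)² - 3033 = 5² - 3033 = 25 - 3033 = -3008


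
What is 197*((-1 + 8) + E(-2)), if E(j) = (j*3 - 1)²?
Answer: 11032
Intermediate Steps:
E(j) = (-1 + 3*j)² (E(j) = (3*j - 1)² = (-1 + 3*j)²)
197*((-1 + 8) + E(-2)) = 197*((-1 + 8) + (-1 + 3*(-2))²) = 197*(7 + (-1 - 6)²) = 197*(7 + (-7)²) = 197*(7 + 49) = 197*56 = 11032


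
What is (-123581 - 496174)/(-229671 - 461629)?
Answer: 123951/138260 ≈ 0.89651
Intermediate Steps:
(-123581 - 496174)/(-229671 - 461629) = -619755/(-691300) = -619755*(-1/691300) = 123951/138260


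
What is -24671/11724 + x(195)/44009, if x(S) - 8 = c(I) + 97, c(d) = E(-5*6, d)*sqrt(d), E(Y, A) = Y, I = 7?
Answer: -154930717/73708788 - 30*sqrt(7)/44009 ≈ -2.1037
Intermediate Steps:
c(d) = -30*sqrt(d) (c(d) = (-5*6)*sqrt(d) = -30*sqrt(d))
x(S) = 105 - 30*sqrt(7) (x(S) = 8 + (-30*sqrt(7) + 97) = 8 + (97 - 30*sqrt(7)) = 105 - 30*sqrt(7))
-24671/11724 + x(195)/44009 = -24671/11724 + (105 - 30*sqrt(7))/44009 = -24671*1/11724 + (105 - 30*sqrt(7))*(1/44009) = -24671/11724 + (15/6287 - 30*sqrt(7)/44009) = -154930717/73708788 - 30*sqrt(7)/44009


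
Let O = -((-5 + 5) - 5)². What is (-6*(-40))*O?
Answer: -6000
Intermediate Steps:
O = -25 (O = -(0 - 5)² = -1*(-5)² = -1*25 = -25)
(-6*(-40))*O = -6*(-40)*(-25) = 240*(-25) = -6000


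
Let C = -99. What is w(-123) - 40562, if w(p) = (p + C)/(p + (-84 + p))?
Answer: -2230873/55 ≈ -40561.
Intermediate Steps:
w(p) = (-99 + p)/(-84 + 2*p) (w(p) = (p - 99)/(p + (-84 + p)) = (-99 + p)/(-84 + 2*p))
w(-123) - 40562 = (-99 - 123)/(2*(-42 - 123)) - 40562 = (½)*(-222)/(-165) - 40562 = (½)*(-1/165)*(-222) - 40562 = 37/55 - 40562 = -2230873/55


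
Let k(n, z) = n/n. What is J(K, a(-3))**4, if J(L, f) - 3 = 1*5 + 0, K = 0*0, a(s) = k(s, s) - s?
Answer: 4096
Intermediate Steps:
k(n, z) = 1
a(s) = 1 - s
K = 0
J(L, f) = 8 (J(L, f) = 3 + (1*5 + 0) = 3 + (5 + 0) = 3 + 5 = 8)
J(K, a(-3))**4 = 8**4 = 4096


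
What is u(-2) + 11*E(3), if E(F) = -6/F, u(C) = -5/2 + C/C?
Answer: -47/2 ≈ -23.500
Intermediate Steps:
u(C) = -3/2 (u(C) = -5*½ + 1 = -5/2 + 1 = -3/2)
u(-2) + 11*E(3) = -3/2 + 11*(-6/3) = -3/2 + 11*(-6*⅓) = -3/2 + 11*(-2) = -3/2 - 22 = -47/2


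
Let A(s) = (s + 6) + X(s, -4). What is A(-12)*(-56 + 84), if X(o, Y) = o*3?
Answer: -1176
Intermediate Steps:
X(o, Y) = 3*o
A(s) = 6 + 4*s (A(s) = (s + 6) + 3*s = (6 + s) + 3*s = 6 + 4*s)
A(-12)*(-56 + 84) = (6 + 4*(-12))*(-56 + 84) = (6 - 48)*28 = -42*28 = -1176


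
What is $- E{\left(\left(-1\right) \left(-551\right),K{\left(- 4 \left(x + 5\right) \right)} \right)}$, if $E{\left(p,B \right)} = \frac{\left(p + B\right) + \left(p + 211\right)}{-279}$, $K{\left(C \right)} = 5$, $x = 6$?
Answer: $\frac{1318}{279} \approx 4.724$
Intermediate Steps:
$E{\left(p,B \right)} = - \frac{211}{279} - \frac{2 p}{279} - \frac{B}{279}$ ($E{\left(p,B \right)} = \left(\left(B + p\right) + \left(211 + p\right)\right) \left(- \frac{1}{279}\right) = \left(211 + B + 2 p\right) \left(- \frac{1}{279}\right) = - \frac{211}{279} - \frac{2 p}{279} - \frac{B}{279}$)
$- E{\left(\left(-1\right) \left(-551\right),K{\left(- 4 \left(x + 5\right) \right)} \right)} = - (- \frac{211}{279} - \frac{2 \left(\left(-1\right) \left(-551\right)\right)}{279} - \frac{5}{279}) = - (- \frac{211}{279} - \frac{1102}{279} - \frac{5}{279}) = \left(-1\right) \left(- \frac{1318}{279}\right) = \frac{1318}{279}$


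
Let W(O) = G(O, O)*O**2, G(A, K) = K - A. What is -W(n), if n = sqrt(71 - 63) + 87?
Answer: 0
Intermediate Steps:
n = 87 + 2*sqrt(2) (n = sqrt(8) + 87 = 2*sqrt(2) + 87 = 87 + 2*sqrt(2) ≈ 89.828)
W(O) = 0 (W(O) = (O - O)*O**2 = 0*O**2 = 0)
-W(n) = -1*0 = 0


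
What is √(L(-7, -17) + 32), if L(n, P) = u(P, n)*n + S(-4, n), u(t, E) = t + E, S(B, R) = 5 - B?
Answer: √209 ≈ 14.457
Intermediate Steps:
u(t, E) = E + t
L(n, P) = 9 + n*(P + n) (L(n, P) = (n + P)*n + (5 - 1*(-4)) = (P + n)*n + (5 + 4) = n*(P + n) + 9 = 9 + n*(P + n))
√(L(-7, -17) + 32) = √((9 - 7*(-17 - 7)) + 32) = √((9 - 7*(-24)) + 32) = √((9 + 168) + 32) = √(177 + 32) = √209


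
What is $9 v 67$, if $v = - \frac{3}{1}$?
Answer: $-1809$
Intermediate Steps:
$v = -3$ ($v = \left(-3\right) 1 = -3$)
$9 v 67 = 9 \left(-3\right) 67 = \left(-27\right) 67 = -1809$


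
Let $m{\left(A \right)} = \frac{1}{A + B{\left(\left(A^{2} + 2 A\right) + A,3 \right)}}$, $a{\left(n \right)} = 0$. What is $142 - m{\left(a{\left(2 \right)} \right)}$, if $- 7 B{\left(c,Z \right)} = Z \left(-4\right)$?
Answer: $\frac{1697}{12} \approx 141.42$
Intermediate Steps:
$B{\left(c,Z \right)} = \frac{4 Z}{7}$ ($B{\left(c,Z \right)} = - \frac{Z \left(-4\right)}{7} = - \frac{\left(-4\right) Z}{7} = \frac{4 Z}{7}$)
$m{\left(A \right)} = \frac{1}{\frac{12}{7} + A}$ ($m{\left(A \right)} = \frac{1}{A + \frac{4}{7} \cdot 3} = \frac{1}{A + \frac{12}{7}} = \frac{1}{\frac{12}{7} + A}$)
$142 - m{\left(a{\left(2 \right)} \right)} = 142 - \frac{7}{12 + 7 \cdot 0} = 142 - \frac{7}{12 + 0} = 142 - \frac{7}{12} = \frac{1697}{12}$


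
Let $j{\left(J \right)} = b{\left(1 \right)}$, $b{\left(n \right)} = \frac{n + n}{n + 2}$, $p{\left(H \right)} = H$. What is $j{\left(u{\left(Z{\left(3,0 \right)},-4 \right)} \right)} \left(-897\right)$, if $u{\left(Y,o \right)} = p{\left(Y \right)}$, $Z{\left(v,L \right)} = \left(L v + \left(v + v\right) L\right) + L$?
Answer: $-598$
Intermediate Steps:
$Z{\left(v,L \right)} = L + 3 L v$ ($Z{\left(v,L \right)} = \left(L v + 2 v L\right) + L = \left(L v + 2 L v\right) + L = 3 L v + L = L + 3 L v$)
$u{\left(Y,o \right)} = Y$
$b{\left(n \right)} = \frac{2 n}{2 + n}$
$j{\left(J \right)} = \frac{2}{3}$ ($j{\left(J \right)} = 2 \cdot 1 \frac{1}{2 + 1} = 2 \cdot 1 \cdot \frac{1}{3} = \frac{2}{3}$)
$j{\left(u{\left(Z{\left(3,0 \right)},-4 \right)} \right)} \left(-897\right) = \frac{2}{3} \left(-897\right) = -598$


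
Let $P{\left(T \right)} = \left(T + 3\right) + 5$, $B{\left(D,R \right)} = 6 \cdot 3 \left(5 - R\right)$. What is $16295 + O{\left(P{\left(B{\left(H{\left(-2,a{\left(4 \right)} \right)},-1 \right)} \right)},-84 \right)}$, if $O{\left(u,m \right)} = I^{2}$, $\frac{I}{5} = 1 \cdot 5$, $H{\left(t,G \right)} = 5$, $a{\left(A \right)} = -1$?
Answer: $16920$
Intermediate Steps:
$I = 25$ ($I = 5 \cdot 1 \cdot 5 = 5 \cdot 5 = 25$)
$B{\left(D,R \right)} = 90 - 18 R$ ($B{\left(D,R \right)} = 18 \left(5 - R\right) = 90 - 18 R$)
$P{\left(T \right)} = 8 + T$ ($P{\left(T \right)} = \left(3 + T\right) + 5 = 8 + T$)
$O{\left(u,m \right)} = 625$ ($O{\left(u,m \right)} = 25^{2} = 625$)
$16295 + O{\left(P{\left(B{\left(H{\left(-2,a{\left(4 \right)} \right)},-1 \right)} \right)},-84 \right)} = 16295 + 625 = 16920$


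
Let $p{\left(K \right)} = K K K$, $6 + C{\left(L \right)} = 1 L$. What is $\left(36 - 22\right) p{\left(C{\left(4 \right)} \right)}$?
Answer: $-112$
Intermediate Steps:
$C{\left(L \right)} = -6 + L$ ($C{\left(L \right)} = -6 + 1 L = -6 + L$)
$p{\left(K \right)} = K^{3}$ ($p{\left(K \right)} = K^{2} K = K^{3}$)
$\left(36 - 22\right) p{\left(C{\left(4 \right)} \right)} = \left(36 - 22\right) \left(-6 + 4\right)^{3} = 14 \left(-2\right)^{3} = 14 \left(-8\right) = -112$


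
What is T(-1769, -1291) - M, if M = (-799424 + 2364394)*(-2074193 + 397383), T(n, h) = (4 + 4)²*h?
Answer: 2624157263076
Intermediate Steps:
T(n, h) = 64*h (T(n, h) = 8²*h = 64*h)
M = -2624157345700 (M = 1564970*(-1676810) = -2624157345700)
T(-1769, -1291) - M = 64*(-1291) - 1*(-2624157345700) = -82624 + 2624157345700 = 2624157263076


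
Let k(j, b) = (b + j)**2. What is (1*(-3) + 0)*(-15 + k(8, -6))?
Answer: 33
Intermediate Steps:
(1*(-3) + 0)*(-15 + k(8, -6)) = (1*(-3) + 0)*(-15 + (-6 + 8)**2) = (-3 + 0)*(-15 + 2**2) = -3*(-15 + 4) = -3*(-11) = 33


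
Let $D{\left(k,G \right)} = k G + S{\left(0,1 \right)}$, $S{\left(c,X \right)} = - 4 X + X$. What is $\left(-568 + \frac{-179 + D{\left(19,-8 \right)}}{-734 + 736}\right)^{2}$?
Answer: $540225$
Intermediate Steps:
$S{\left(c,X \right)} = - 3 X$
$D{\left(k,G \right)} = -3 + G k$ ($D{\left(k,G \right)} = k G - 3 = G k - 3 = -3 + G k$)
$\left(-568 + \frac{-179 + D{\left(19,-8 \right)}}{-734 + 736}\right)^{2} = \left(-568 + \frac{-179 - 155}{-734 + 736}\right)^{2} = \left(-568 + \frac{-179 - 155}{2}\right)^{2} = \left(-568 + \left(-179 - 155\right) \frac{1}{2}\right)^{2} = \left(-568 - 167\right)^{2} = \left(-735\right)^{2} = 540225$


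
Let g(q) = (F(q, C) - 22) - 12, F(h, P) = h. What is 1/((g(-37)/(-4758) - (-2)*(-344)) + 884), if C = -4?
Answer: 4758/932639 ≈ 0.0051017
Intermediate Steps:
g(q) = -34 + q (g(q) = (q - 22) - 12 = (-22 + q) - 12 = -34 + q)
1/((g(-37)/(-4758) - (-2)*(-344)) + 884) = 1/(((-34 - 37)/(-4758) - (-2)*(-344)) + 884) = 1/((-71*(-1/4758) - 1*688) + 884) = 1/((71/4758 - 688) + 884) = 1/(-3273433/4758 + 884) = 1/(932639/4758) = 4758/932639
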